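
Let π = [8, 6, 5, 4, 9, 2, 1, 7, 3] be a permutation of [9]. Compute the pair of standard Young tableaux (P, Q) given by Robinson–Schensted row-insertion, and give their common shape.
P = [1, 3] / [2, 7] / [4, 9] / [5] / [6] / [8];  Q = [1, 5] / [2, 8] / [3, 9] / [4] / [6] / [7];  common shape = (2, 2, 2, 1, 1, 1)

Row-insert the values π_1, π_2, … into P one at a time, bumping the leftmost entry strictly greater than the inserted value down to the next row. The recording tableau Q records, in position (i, j), the step at which that cell was added to P.
  Insert 8 (step 1): P = [8];  Q = [1]
  Insert 6 (step 2): P = [6] / [8];  Q = [1] / [2]
  Insert 5 (step 3): P = [5] / [6] / [8];  Q = [1] / [2] / [3]
  Insert 4 (step 4): P = [4] / [5] / [6] / [8];  Q = [1] / [2] / [3] / [4]
  Insert 9 (step 5): P = [4, 9] / [5] / [6] / [8];  Q = [1, 5] / [2] / [3] / [4]
  Insert 2 (step 6): P = [2, 9] / [4] / [5] / [6] / [8];  Q = [1, 5] / [2] / [3] / [4] / [6]
  Insert 1 (step 7): P = [1, 9] / [2] / [4] / [5] / [6] / [8];  Q = [1, 5] / [2] / [3] / [4] / [6] / [7]
  Insert 7 (step 8): P = [1, 7] / [2, 9] / [4] / [5] / [6] / [8];  Q = [1, 5] / [2, 8] / [3] / [4] / [6] / [7]
  Insert 3 (step 9): P = [1, 3] / [2, 7] / [4, 9] / [5] / [6] / [8];  Q = [1, 5] / [2, 8] / [3, 9] / [4] / [6] / [7]
Final shape: (2, 2, 2, 1, 1, 1).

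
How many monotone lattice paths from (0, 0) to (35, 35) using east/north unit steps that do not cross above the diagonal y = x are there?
C_35 = 3116285494907301262

These NE paths below the diagonal are counted by the Catalan number C_n = (1/(n + 1)) · C(2n, n). For n = 35: C_35 = (1/36) · C(70, 35) = 112186277816662845432/36 = 3116285494907301262.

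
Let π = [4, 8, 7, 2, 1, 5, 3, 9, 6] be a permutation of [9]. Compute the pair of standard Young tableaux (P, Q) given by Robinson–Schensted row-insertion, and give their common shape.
P = [1, 3, 6] / [2, 5, 9] / [4, 7] / [8];  Q = [1, 2, 8] / [3, 6, 9] / [4, 7] / [5];  common shape = (3, 3, 2, 1)

Row-insert the values π_1, π_2, … into P one at a time, bumping the leftmost entry strictly greater than the inserted value down to the next row. The recording tableau Q records, in position (i, j), the step at which that cell was added to P.
  Insert 4 (step 1): P = [4];  Q = [1]
  Insert 8 (step 2): P = [4, 8];  Q = [1, 2]
  Insert 7 (step 3): P = [4, 7] / [8];  Q = [1, 2] / [3]
  Insert 2 (step 4): P = [2, 7] / [4] / [8];  Q = [1, 2] / [3] / [4]
  Insert 1 (step 5): P = [1, 7] / [2] / [4] / [8];  Q = [1, 2] / [3] / [4] / [5]
  Insert 5 (step 6): P = [1, 5] / [2, 7] / [4] / [8];  Q = [1, 2] / [3, 6] / [4] / [5]
  Insert 3 (step 7): P = [1, 3] / [2, 5] / [4, 7] / [8];  Q = [1, 2] / [3, 6] / [4, 7] / [5]
  Insert 9 (step 8): P = [1, 3, 9] / [2, 5] / [4, 7] / [8];  Q = [1, 2, 8] / [3, 6] / [4, 7] / [5]
  Insert 6 (step 9): P = [1, 3, 6] / [2, 5, 9] / [4, 7] / [8];  Q = [1, 2, 8] / [3, 6, 9] / [4, 7] / [5]
Final shape: (3, 3, 2, 1).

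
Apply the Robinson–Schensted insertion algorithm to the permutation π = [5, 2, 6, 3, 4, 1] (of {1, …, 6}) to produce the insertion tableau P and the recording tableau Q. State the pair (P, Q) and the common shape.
P = [1, 3, 4] / [2, 6] / [5];  Q = [1, 3, 5] / [2, 4] / [6];  common shape = (3, 2, 1)

Row-insert the values π_1, π_2, … into P one at a time, bumping the leftmost entry strictly greater than the inserted value down to the next row. The recording tableau Q records, in position (i, j), the step at which that cell was added to P.
  Insert 5 (step 1): P = [5];  Q = [1]
  Insert 2 (step 2): P = [2] / [5];  Q = [1] / [2]
  Insert 6 (step 3): P = [2, 6] / [5];  Q = [1, 3] / [2]
  Insert 3 (step 4): P = [2, 3] / [5, 6];  Q = [1, 3] / [2, 4]
  Insert 4 (step 5): P = [2, 3, 4] / [5, 6];  Q = [1, 3, 5] / [2, 4]
  Insert 1 (step 6): P = [1, 3, 4] / [2, 6] / [5];  Q = [1, 3, 5] / [2, 4] / [6]
Final shape: (3, 2, 1).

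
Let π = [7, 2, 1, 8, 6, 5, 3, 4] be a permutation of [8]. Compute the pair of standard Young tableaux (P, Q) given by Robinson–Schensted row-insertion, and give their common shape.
P = [1, 3, 4] / [2, 5] / [6, 8] / [7];  Q = [1, 4, 8] / [2, 5] / [3, 6] / [7];  common shape = (3, 2, 2, 1)

Row-insert the values π_1, π_2, … into P one at a time, bumping the leftmost entry strictly greater than the inserted value down to the next row. The recording tableau Q records, in position (i, j), the step at which that cell was added to P.
  Insert 7 (step 1): P = [7];  Q = [1]
  Insert 2 (step 2): P = [2] / [7];  Q = [1] / [2]
  Insert 1 (step 3): P = [1] / [2] / [7];  Q = [1] / [2] / [3]
  Insert 8 (step 4): P = [1, 8] / [2] / [7];  Q = [1, 4] / [2] / [3]
  Insert 6 (step 5): P = [1, 6] / [2, 8] / [7];  Q = [1, 4] / [2, 5] / [3]
  Insert 5 (step 6): P = [1, 5] / [2, 6] / [7, 8];  Q = [1, 4] / [2, 5] / [3, 6]
  Insert 3 (step 7): P = [1, 3] / [2, 5] / [6, 8] / [7];  Q = [1, 4] / [2, 5] / [3, 6] / [7]
  Insert 4 (step 8): P = [1, 3, 4] / [2, 5] / [6, 8] / [7];  Q = [1, 4, 8] / [2, 5] / [3, 6] / [7]
Final shape: (3, 2, 2, 1).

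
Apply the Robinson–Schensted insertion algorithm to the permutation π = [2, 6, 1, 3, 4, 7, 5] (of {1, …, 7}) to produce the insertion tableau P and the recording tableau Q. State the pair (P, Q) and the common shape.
P = [1, 3, 4, 5] / [2, 6, 7];  Q = [1, 2, 5, 6] / [3, 4, 7];  common shape = (4, 3)

Row-insert the values π_1, π_2, … into P one at a time, bumping the leftmost entry strictly greater than the inserted value down to the next row. The recording tableau Q records, in position (i, j), the step at which that cell was added to P.
  Insert 2 (step 1): P = [2];  Q = [1]
  Insert 6 (step 2): P = [2, 6];  Q = [1, 2]
  Insert 1 (step 3): P = [1, 6] / [2];  Q = [1, 2] / [3]
  Insert 3 (step 4): P = [1, 3] / [2, 6];  Q = [1, 2] / [3, 4]
  Insert 4 (step 5): P = [1, 3, 4] / [2, 6];  Q = [1, 2, 5] / [3, 4]
  Insert 7 (step 6): P = [1, 3, 4, 7] / [2, 6];  Q = [1, 2, 5, 6] / [3, 4]
  Insert 5 (step 7): P = [1, 3, 4, 5] / [2, 6, 7];  Q = [1, 2, 5, 6] / [3, 4, 7]
Final shape: (4, 3).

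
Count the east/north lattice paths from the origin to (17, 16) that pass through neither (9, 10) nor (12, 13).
Number of paths = 701638536

Inclusion–exclusion. Total paths: C(33, 17) = 1166803110. Through P₁: C(19, 9)·C(14, 8) = 277411134. Through P₂: C(25, 12)·C(8, 5) = 291216800. Since P₁ is strictly southwest of P₂, a monotone path through both must visit P₁ then P₂; paths through both = C(19, 9)·C(6, 3)·C(8, 5) = 103463360. Avoid both = 1166803110 − 277411134 − 291216800 + 103463360 = 701638536.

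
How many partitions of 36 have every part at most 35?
p(36, parts ≤ 35) = 17976

Use the recurrence p(n, m) = p(n, m−1) + p(n−m, m): either the largest part is < m (count p(n, m−1)) or the largest part is exactly m (remove one copy of m, count p(n−m, m)). With p(0, ·) = 1 this gives p(36, parts ≤ 35) = 17976. (By conjugating Young diagrams, this also counts partitions of 36 into at most 35 parts.)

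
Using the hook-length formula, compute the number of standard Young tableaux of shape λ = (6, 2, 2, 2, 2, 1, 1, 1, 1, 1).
# SYT of shape (6, 2, 2, 2, 2, 1, 1, 1, 1, 1) = 2586584

Hook-length formula: f^λ = n! / Π hook(c), product over all cells c of the Young diagram. For λ = (6, 2, 2, 2, 2, 1, 1, 1, 1, 1), n = 19 boxes. Hook lengths by row (left-to-right, top-to-bottom): [15, 9, 4, 3, 2, 1]; [10, 4]; [9, 3]; [8, 2]; [7, 1]; [5]; [4]; [3]; [2]; [1]. Product of hooks = 47029248000. So f^λ = 19! / 47029248000 = 121645100408832000 / 47029248000 = 2586584.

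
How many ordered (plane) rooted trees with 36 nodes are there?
C_35 = 3116285494907301262

These ordered rooted trees are counted by the Catalan number C_n = (1/(n + 1)) · C(2n, n). For n = 35: C_35 = (1/36) · C(70, 35) = 112186277816662845432/36 = 3116285494907301262.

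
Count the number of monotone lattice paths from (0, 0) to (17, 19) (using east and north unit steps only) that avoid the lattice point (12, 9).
Number of paths = 7714824810

Total paths from (0, 0) to (17, 19): C(36, 17) = 8597496600. Paths through (12, 9): (paths (0, 0) → (12, 9)) × (paths (12, 9) → (17, 19)) = C(21, 12) · C(15, 5) = 293930 · 3003 = 882671790. Avoidance count = 8597496600 − 882671790 = 7714824810.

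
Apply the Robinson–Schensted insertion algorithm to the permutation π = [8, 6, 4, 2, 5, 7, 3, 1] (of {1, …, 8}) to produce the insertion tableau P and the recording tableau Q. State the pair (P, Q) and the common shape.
P = [1, 3, 7] / [2, 5] / [4] / [6] / [8];  Q = [1, 5, 6] / [2, 7] / [3] / [4] / [8];  common shape = (3, 2, 1, 1, 1)

Row-insert the values π_1, π_2, … into P one at a time, bumping the leftmost entry strictly greater than the inserted value down to the next row. The recording tableau Q records, in position (i, j), the step at which that cell was added to P.
  Insert 8 (step 1): P = [8];  Q = [1]
  Insert 6 (step 2): P = [6] / [8];  Q = [1] / [2]
  Insert 4 (step 3): P = [4] / [6] / [8];  Q = [1] / [2] / [3]
  Insert 2 (step 4): P = [2] / [4] / [6] / [8];  Q = [1] / [2] / [3] / [4]
  Insert 5 (step 5): P = [2, 5] / [4] / [6] / [8];  Q = [1, 5] / [2] / [3] / [4]
  Insert 7 (step 6): P = [2, 5, 7] / [4] / [6] / [8];  Q = [1, 5, 6] / [2] / [3] / [4]
  Insert 3 (step 7): P = [2, 3, 7] / [4, 5] / [6] / [8];  Q = [1, 5, 6] / [2, 7] / [3] / [4]
  Insert 1 (step 8): P = [1, 3, 7] / [2, 5] / [4] / [6] / [8];  Q = [1, 5, 6] / [2, 7] / [3] / [4] / [8]
Final shape: (3, 2, 1, 1, 1).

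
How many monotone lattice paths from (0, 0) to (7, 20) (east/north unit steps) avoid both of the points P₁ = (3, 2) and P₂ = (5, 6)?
Number of paths = 777440

Inclusion–exclusion. Total paths: C(27, 7) = 888030. Through P₁: C(5, 3)·C(22, 4) = 73150. Through P₂: C(11, 5)·C(16, 2) = 55440. Since P₁ is strictly southwest of P₂, a monotone path through both must visit P₁ then P₂; paths through both = C(5, 3)·C(6, 2)·C(16, 2) = 18000. Avoid both = 888030 − 73150 − 55440 + 18000 = 777440.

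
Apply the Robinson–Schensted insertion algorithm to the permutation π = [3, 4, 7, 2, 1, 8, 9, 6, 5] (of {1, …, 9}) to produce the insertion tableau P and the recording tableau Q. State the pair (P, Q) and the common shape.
P = [1, 4, 5, 8, 9] / [2, 6] / [3, 7];  Q = [1, 2, 3, 6, 7] / [4, 8] / [5, 9];  common shape = (5, 2, 2)

Row-insert the values π_1, π_2, … into P one at a time, bumping the leftmost entry strictly greater than the inserted value down to the next row. The recording tableau Q records, in position (i, j), the step at which that cell was added to P.
  Insert 3 (step 1): P = [3];  Q = [1]
  Insert 4 (step 2): P = [3, 4];  Q = [1, 2]
  Insert 7 (step 3): P = [3, 4, 7];  Q = [1, 2, 3]
  Insert 2 (step 4): P = [2, 4, 7] / [3];  Q = [1, 2, 3] / [4]
  Insert 1 (step 5): P = [1, 4, 7] / [2] / [3];  Q = [1, 2, 3] / [4] / [5]
  Insert 8 (step 6): P = [1, 4, 7, 8] / [2] / [3];  Q = [1, 2, 3, 6] / [4] / [5]
  Insert 9 (step 7): P = [1, 4, 7, 8, 9] / [2] / [3];  Q = [1, 2, 3, 6, 7] / [4] / [5]
  Insert 6 (step 8): P = [1, 4, 6, 8, 9] / [2, 7] / [3];  Q = [1, 2, 3, 6, 7] / [4, 8] / [5]
  Insert 5 (step 9): P = [1, 4, 5, 8, 9] / [2, 6] / [3, 7];  Q = [1, 2, 3, 6, 7] / [4, 8] / [5, 9]
Final shape: (5, 2, 2).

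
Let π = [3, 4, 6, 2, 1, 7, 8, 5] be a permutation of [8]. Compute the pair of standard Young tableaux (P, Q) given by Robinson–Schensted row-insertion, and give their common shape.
P = [1, 4, 5, 7, 8] / [2, 6] / [3];  Q = [1, 2, 3, 6, 7] / [4, 8] / [5];  common shape = (5, 2, 1)

Row-insert the values π_1, π_2, … into P one at a time, bumping the leftmost entry strictly greater than the inserted value down to the next row. The recording tableau Q records, in position (i, j), the step at which that cell was added to P.
  Insert 3 (step 1): P = [3];  Q = [1]
  Insert 4 (step 2): P = [3, 4];  Q = [1, 2]
  Insert 6 (step 3): P = [3, 4, 6];  Q = [1, 2, 3]
  Insert 2 (step 4): P = [2, 4, 6] / [3];  Q = [1, 2, 3] / [4]
  Insert 1 (step 5): P = [1, 4, 6] / [2] / [3];  Q = [1, 2, 3] / [4] / [5]
  Insert 7 (step 6): P = [1, 4, 6, 7] / [2] / [3];  Q = [1, 2, 3, 6] / [4] / [5]
  Insert 8 (step 7): P = [1, 4, 6, 7, 8] / [2] / [3];  Q = [1, 2, 3, 6, 7] / [4] / [5]
  Insert 5 (step 8): P = [1, 4, 5, 7, 8] / [2, 6] / [3];  Q = [1, 2, 3, 6, 7] / [4, 8] / [5]
Final shape: (5, 2, 1).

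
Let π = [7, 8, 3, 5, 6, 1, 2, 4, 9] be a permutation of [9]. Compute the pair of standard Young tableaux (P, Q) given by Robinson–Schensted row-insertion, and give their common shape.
P = [1, 2, 4, 9] / [3, 5, 6] / [7, 8];  Q = [1, 2, 5, 9] / [3, 4, 8] / [6, 7];  common shape = (4, 3, 2)

Row-insert the values π_1, π_2, … into P one at a time, bumping the leftmost entry strictly greater than the inserted value down to the next row. The recording tableau Q records, in position (i, j), the step at which that cell was added to P.
  Insert 7 (step 1): P = [7];  Q = [1]
  Insert 8 (step 2): P = [7, 8];  Q = [1, 2]
  Insert 3 (step 3): P = [3, 8] / [7];  Q = [1, 2] / [3]
  Insert 5 (step 4): P = [3, 5] / [7, 8];  Q = [1, 2] / [3, 4]
  Insert 6 (step 5): P = [3, 5, 6] / [7, 8];  Q = [1, 2, 5] / [3, 4]
  Insert 1 (step 6): P = [1, 5, 6] / [3, 8] / [7];  Q = [1, 2, 5] / [3, 4] / [6]
  Insert 2 (step 7): P = [1, 2, 6] / [3, 5] / [7, 8];  Q = [1, 2, 5] / [3, 4] / [6, 7]
  Insert 4 (step 8): P = [1, 2, 4] / [3, 5, 6] / [7, 8];  Q = [1, 2, 5] / [3, 4, 8] / [6, 7]
  Insert 9 (step 9): P = [1, 2, 4, 9] / [3, 5, 6] / [7, 8];  Q = [1, 2, 5, 9] / [3, 4, 8] / [6, 7]
Final shape: (4, 3, 2).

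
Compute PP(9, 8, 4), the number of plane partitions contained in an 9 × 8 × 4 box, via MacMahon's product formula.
PP(9, 8, 4) = 151561524301616

Evaluate the triple product over i = 1..9, j = 1..8, k = 1..4. The factors are (2/1) · (3/2) · (4/3) · (5/4) · (3/2) · (4/3) · (5/4) · (6/5) · … (288 factors total). The numerators and denominators telescope so the product is an integer; carrying out the multiplication exactly gives PP(9, 8, 4) = 151561524301616.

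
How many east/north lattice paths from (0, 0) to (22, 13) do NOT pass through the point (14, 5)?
Number of paths = 1326685440

Total paths from (0, 0) to (22, 13): C(35, 22) = 1476337800. Paths through (14, 5): (paths (0, 0) → (14, 5)) × (paths (14, 5) → (22, 13)) = C(19, 14) · C(16, 8) = 11628 · 12870 = 149652360. Avoidance count = 1476337800 − 149652360 = 1326685440.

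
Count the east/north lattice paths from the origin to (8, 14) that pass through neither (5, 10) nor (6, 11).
Number of paths = 150965

Inclusion–exclusion. Total paths: C(22, 8) = 319770. Through P₁: C(15, 5)·C(7, 3) = 105105. Through P₂: C(17, 6)·C(5, 2) = 123760. Since P₁ is strictly southwest of P₂, a monotone path through both must visit P₁ then P₂; paths through both = C(15, 5)·C(2, 1)·C(5, 2) = 60060. Avoid both = 319770 − 105105 − 123760 + 60060 = 150965.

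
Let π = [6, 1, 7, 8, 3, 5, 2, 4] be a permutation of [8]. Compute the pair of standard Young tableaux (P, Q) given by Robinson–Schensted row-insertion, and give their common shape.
P = [1, 2, 4] / [3, 5, 8] / [6, 7];  Q = [1, 3, 4] / [2, 5, 6] / [7, 8];  common shape = (3, 3, 2)

Row-insert the values π_1, π_2, … into P one at a time, bumping the leftmost entry strictly greater than the inserted value down to the next row. The recording tableau Q records, in position (i, j), the step at which that cell was added to P.
  Insert 6 (step 1): P = [6];  Q = [1]
  Insert 1 (step 2): P = [1] / [6];  Q = [1] / [2]
  Insert 7 (step 3): P = [1, 7] / [6];  Q = [1, 3] / [2]
  Insert 8 (step 4): P = [1, 7, 8] / [6];  Q = [1, 3, 4] / [2]
  Insert 3 (step 5): P = [1, 3, 8] / [6, 7];  Q = [1, 3, 4] / [2, 5]
  Insert 5 (step 6): P = [1, 3, 5] / [6, 7, 8];  Q = [1, 3, 4] / [2, 5, 6]
  Insert 2 (step 7): P = [1, 2, 5] / [3, 7, 8] / [6];  Q = [1, 3, 4] / [2, 5, 6] / [7]
  Insert 4 (step 8): P = [1, 2, 4] / [3, 5, 8] / [6, 7];  Q = [1, 3, 4] / [2, 5, 6] / [7, 8]
Final shape: (3, 3, 2).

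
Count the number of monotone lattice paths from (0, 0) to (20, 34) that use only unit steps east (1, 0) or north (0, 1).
Number of paths = 321387366339585

A monotone lattice path from (0, 0) to (20, 34) consists of 20 east steps and 34 north steps in some order, so it is determined by which 20 of the 54 steps are east. The count is C(54, 20) = 321387366339585.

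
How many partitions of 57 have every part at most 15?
p(57, parts ≤ 15) = 372311

Use the recurrence p(n, m) = p(n, m−1) + p(n−m, m): either the largest part is < m (count p(n, m−1)) or the largest part is exactly m (remove one copy of m, count p(n−m, m)). With p(0, ·) = 1 this gives p(57, parts ≤ 15) = 372311. (By conjugating Young diagrams, this also counts partitions of 57 into at most 15 parts.)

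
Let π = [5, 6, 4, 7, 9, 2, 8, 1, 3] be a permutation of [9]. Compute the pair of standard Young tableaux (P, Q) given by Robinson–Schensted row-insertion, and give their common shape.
P = [1, 3, 7, 8] / [2, 6] / [4, 9] / [5];  Q = [1, 2, 4, 5] / [3, 7] / [6, 9] / [8];  common shape = (4, 2, 2, 1)

Row-insert the values π_1, π_2, … into P one at a time, bumping the leftmost entry strictly greater than the inserted value down to the next row. The recording tableau Q records, in position (i, j), the step at which that cell was added to P.
  Insert 5 (step 1): P = [5];  Q = [1]
  Insert 6 (step 2): P = [5, 6];  Q = [1, 2]
  Insert 4 (step 3): P = [4, 6] / [5];  Q = [1, 2] / [3]
  Insert 7 (step 4): P = [4, 6, 7] / [5];  Q = [1, 2, 4] / [3]
  Insert 9 (step 5): P = [4, 6, 7, 9] / [5];  Q = [1, 2, 4, 5] / [3]
  Insert 2 (step 6): P = [2, 6, 7, 9] / [4] / [5];  Q = [1, 2, 4, 5] / [3] / [6]
  Insert 8 (step 7): P = [2, 6, 7, 8] / [4, 9] / [5];  Q = [1, 2, 4, 5] / [3, 7] / [6]
  Insert 1 (step 8): P = [1, 6, 7, 8] / [2, 9] / [4] / [5];  Q = [1, 2, 4, 5] / [3, 7] / [6] / [8]
  Insert 3 (step 9): P = [1, 3, 7, 8] / [2, 6] / [4, 9] / [5];  Q = [1, 2, 4, 5] / [3, 7] / [6, 9] / [8]
Final shape: (4, 2, 2, 1).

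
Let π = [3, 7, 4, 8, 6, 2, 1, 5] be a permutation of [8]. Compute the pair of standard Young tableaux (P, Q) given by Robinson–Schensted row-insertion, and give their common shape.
P = [1, 4, 5] / [2, 6] / [3, 8] / [7];  Q = [1, 2, 4] / [3, 5] / [6, 8] / [7];  common shape = (3, 2, 2, 1)

Row-insert the values π_1, π_2, … into P one at a time, bumping the leftmost entry strictly greater than the inserted value down to the next row. The recording tableau Q records, in position (i, j), the step at which that cell was added to P.
  Insert 3 (step 1): P = [3];  Q = [1]
  Insert 7 (step 2): P = [3, 7];  Q = [1, 2]
  Insert 4 (step 3): P = [3, 4] / [7];  Q = [1, 2] / [3]
  Insert 8 (step 4): P = [3, 4, 8] / [7];  Q = [1, 2, 4] / [3]
  Insert 6 (step 5): P = [3, 4, 6] / [7, 8];  Q = [1, 2, 4] / [3, 5]
  Insert 2 (step 6): P = [2, 4, 6] / [3, 8] / [7];  Q = [1, 2, 4] / [3, 5] / [6]
  Insert 1 (step 7): P = [1, 4, 6] / [2, 8] / [3] / [7];  Q = [1, 2, 4] / [3, 5] / [6] / [7]
  Insert 5 (step 8): P = [1, 4, 5] / [2, 6] / [3, 8] / [7];  Q = [1, 2, 4] / [3, 5] / [6, 8] / [7]
Final shape: (3, 2, 2, 1).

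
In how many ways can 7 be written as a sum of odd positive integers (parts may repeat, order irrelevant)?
p_odd(7) = 5

Partitions of 7 using only odd parts 1, 3, 5, …: 7, 5+1+1, 3+3+1, 3+1+1+1+1, 1+1+1+1+1+1+1. There are 5. (Euler: this equals q(7), the number of distinct-part partitions.)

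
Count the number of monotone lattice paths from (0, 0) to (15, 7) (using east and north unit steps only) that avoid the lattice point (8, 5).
Number of paths = 124212

Total paths from (0, 0) to (15, 7): C(22, 15) = 170544. Paths through (8, 5): (paths (0, 0) → (8, 5)) × (paths (8, 5) → (15, 7)) = C(13, 8) · C(9, 7) = 1287 · 36 = 46332. Avoidance count = 170544 − 46332 = 124212.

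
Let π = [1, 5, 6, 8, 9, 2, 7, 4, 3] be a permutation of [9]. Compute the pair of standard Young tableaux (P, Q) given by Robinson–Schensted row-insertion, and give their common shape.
P = [1, 2, 3, 7, 9] / [4, 6] / [5] / [8];  Q = [1, 2, 3, 4, 5] / [6, 7] / [8] / [9];  common shape = (5, 2, 1, 1)

Row-insert the values π_1, π_2, … into P one at a time, bumping the leftmost entry strictly greater than the inserted value down to the next row. The recording tableau Q records, in position (i, j), the step at which that cell was added to P.
  Insert 1 (step 1): P = [1];  Q = [1]
  Insert 5 (step 2): P = [1, 5];  Q = [1, 2]
  Insert 6 (step 3): P = [1, 5, 6];  Q = [1, 2, 3]
  Insert 8 (step 4): P = [1, 5, 6, 8];  Q = [1, 2, 3, 4]
  Insert 9 (step 5): P = [1, 5, 6, 8, 9];  Q = [1, 2, 3, 4, 5]
  Insert 2 (step 6): P = [1, 2, 6, 8, 9] / [5];  Q = [1, 2, 3, 4, 5] / [6]
  Insert 7 (step 7): P = [1, 2, 6, 7, 9] / [5, 8];  Q = [1, 2, 3, 4, 5] / [6, 7]
  Insert 4 (step 8): P = [1, 2, 4, 7, 9] / [5, 6] / [8];  Q = [1, 2, 3, 4, 5] / [6, 7] / [8]
  Insert 3 (step 9): P = [1, 2, 3, 7, 9] / [4, 6] / [5] / [8];  Q = [1, 2, 3, 4, 5] / [6, 7] / [8] / [9]
Final shape: (5, 2, 1, 1).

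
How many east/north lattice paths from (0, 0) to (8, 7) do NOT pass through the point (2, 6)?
Number of paths = 6239

Total paths from (0, 0) to (8, 7): C(15, 8) = 6435. Paths through (2, 6): (paths (0, 0) → (2, 6)) × (paths (2, 6) → (8, 7)) = C(8, 2) · C(7, 6) = 28 · 7 = 196. Avoidance count = 6435 − 196 = 6239.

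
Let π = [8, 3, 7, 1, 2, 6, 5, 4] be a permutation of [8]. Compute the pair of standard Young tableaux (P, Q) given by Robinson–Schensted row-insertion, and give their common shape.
P = [1, 2, 4] / [3, 5] / [6] / [7] / [8];  Q = [1, 3, 6] / [2, 5] / [4] / [7] / [8];  common shape = (3, 2, 1, 1, 1)

Row-insert the values π_1, π_2, … into P one at a time, bumping the leftmost entry strictly greater than the inserted value down to the next row. The recording tableau Q records, in position (i, j), the step at which that cell was added to P.
  Insert 8 (step 1): P = [8];  Q = [1]
  Insert 3 (step 2): P = [3] / [8];  Q = [1] / [2]
  Insert 7 (step 3): P = [3, 7] / [8];  Q = [1, 3] / [2]
  Insert 1 (step 4): P = [1, 7] / [3] / [8];  Q = [1, 3] / [2] / [4]
  Insert 2 (step 5): P = [1, 2] / [3, 7] / [8];  Q = [1, 3] / [2, 5] / [4]
  Insert 6 (step 6): P = [1, 2, 6] / [3, 7] / [8];  Q = [1, 3, 6] / [2, 5] / [4]
  Insert 5 (step 7): P = [1, 2, 5] / [3, 6] / [7] / [8];  Q = [1, 3, 6] / [2, 5] / [4] / [7]
  Insert 4 (step 8): P = [1, 2, 4] / [3, 5] / [6] / [7] / [8];  Q = [1, 3, 6] / [2, 5] / [4] / [7] / [8]
Final shape: (3, 2, 1, 1, 1).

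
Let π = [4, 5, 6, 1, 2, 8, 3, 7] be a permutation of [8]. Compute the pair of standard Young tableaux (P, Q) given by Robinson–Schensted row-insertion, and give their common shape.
P = [1, 2, 3, 7] / [4, 5, 6, 8];  Q = [1, 2, 3, 6] / [4, 5, 7, 8];  common shape = (4, 4)

Row-insert the values π_1, π_2, … into P one at a time, bumping the leftmost entry strictly greater than the inserted value down to the next row. The recording tableau Q records, in position (i, j), the step at which that cell was added to P.
  Insert 4 (step 1): P = [4];  Q = [1]
  Insert 5 (step 2): P = [4, 5];  Q = [1, 2]
  Insert 6 (step 3): P = [4, 5, 6];  Q = [1, 2, 3]
  Insert 1 (step 4): P = [1, 5, 6] / [4];  Q = [1, 2, 3] / [4]
  Insert 2 (step 5): P = [1, 2, 6] / [4, 5];  Q = [1, 2, 3] / [4, 5]
  Insert 8 (step 6): P = [1, 2, 6, 8] / [4, 5];  Q = [1, 2, 3, 6] / [4, 5]
  Insert 3 (step 7): P = [1, 2, 3, 8] / [4, 5, 6];  Q = [1, 2, 3, 6] / [4, 5, 7]
  Insert 7 (step 8): P = [1, 2, 3, 7] / [4, 5, 6, 8];  Q = [1, 2, 3, 6] / [4, 5, 7, 8]
Final shape: (4, 4).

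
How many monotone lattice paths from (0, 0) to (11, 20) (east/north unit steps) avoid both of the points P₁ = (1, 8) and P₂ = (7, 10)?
Number of paths = 59637305

Inclusion–exclusion. Total paths: C(31, 11) = 84672315. Through P₁: C(9, 1)·C(22, 10) = 5819814. Through P₂: C(17, 7)·C(14, 4) = 19467448. Since P₁ is strictly southwest of P₂, a monotone path through both must visit P₁ then P₂; paths through both = C(9, 1)·C(8, 6)·C(14, 4) = 252252. Avoid both = 84672315 − 5819814 − 19467448 + 252252 = 59637305.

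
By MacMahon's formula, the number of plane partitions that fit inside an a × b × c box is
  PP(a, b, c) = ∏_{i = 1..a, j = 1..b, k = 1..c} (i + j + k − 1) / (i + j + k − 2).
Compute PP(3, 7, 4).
PP(3, 7, 4) = 1557270

Evaluate the triple product over i = 1..3, j = 1..7, k = 1..4. The factors are (2/1) · (3/2) · (4/3) · (5/4) · (3/2) · (4/3) · (5/4) · (6/5) · … (84 factors total). The numerators and denominators telescope so the product is an integer; carrying out the multiplication exactly gives PP(3, 7, 4) = 1557270.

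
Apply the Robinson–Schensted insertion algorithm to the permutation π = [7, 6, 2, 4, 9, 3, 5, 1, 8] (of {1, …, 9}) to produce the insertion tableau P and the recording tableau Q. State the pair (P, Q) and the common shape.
P = [1, 3, 5, 8] / [2, 9] / [4] / [6] / [7];  Q = [1, 4, 5, 9] / [2, 7] / [3] / [6] / [8];  common shape = (4, 2, 1, 1, 1)

Row-insert the values π_1, π_2, … into P one at a time, bumping the leftmost entry strictly greater than the inserted value down to the next row. The recording tableau Q records, in position (i, j), the step at which that cell was added to P.
  Insert 7 (step 1): P = [7];  Q = [1]
  Insert 6 (step 2): P = [6] / [7];  Q = [1] / [2]
  Insert 2 (step 3): P = [2] / [6] / [7];  Q = [1] / [2] / [3]
  Insert 4 (step 4): P = [2, 4] / [6] / [7];  Q = [1, 4] / [2] / [3]
  Insert 9 (step 5): P = [2, 4, 9] / [6] / [7];  Q = [1, 4, 5] / [2] / [3]
  Insert 3 (step 6): P = [2, 3, 9] / [4] / [6] / [7];  Q = [1, 4, 5] / [2] / [3] / [6]
  Insert 5 (step 7): P = [2, 3, 5] / [4, 9] / [6] / [7];  Q = [1, 4, 5] / [2, 7] / [3] / [6]
  Insert 1 (step 8): P = [1, 3, 5] / [2, 9] / [4] / [6] / [7];  Q = [1, 4, 5] / [2, 7] / [3] / [6] / [8]
  Insert 8 (step 9): P = [1, 3, 5, 8] / [2, 9] / [4] / [6] / [7];  Q = [1, 4, 5, 9] / [2, 7] / [3] / [6] / [8]
Final shape: (4, 2, 1, 1, 1).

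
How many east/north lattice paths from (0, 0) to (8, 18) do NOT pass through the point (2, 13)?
Number of paths = 1513765

Total paths from (0, 0) to (8, 18): C(26, 8) = 1562275. Paths through (2, 13): (paths (0, 0) → (2, 13)) × (paths (2, 13) → (8, 18)) = C(15, 2) · C(11, 6) = 105 · 462 = 48510. Avoidance count = 1562275 − 48510 = 1513765.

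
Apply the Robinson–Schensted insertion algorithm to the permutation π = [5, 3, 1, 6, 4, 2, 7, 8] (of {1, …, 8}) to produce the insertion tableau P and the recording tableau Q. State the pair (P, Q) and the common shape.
P = [1, 2, 7, 8] / [3, 4] / [5, 6];  Q = [1, 4, 7, 8] / [2, 5] / [3, 6];  common shape = (4, 2, 2)

Row-insert the values π_1, π_2, … into P one at a time, bumping the leftmost entry strictly greater than the inserted value down to the next row. The recording tableau Q records, in position (i, j), the step at which that cell was added to P.
  Insert 5 (step 1): P = [5];  Q = [1]
  Insert 3 (step 2): P = [3] / [5];  Q = [1] / [2]
  Insert 1 (step 3): P = [1] / [3] / [5];  Q = [1] / [2] / [3]
  Insert 6 (step 4): P = [1, 6] / [3] / [5];  Q = [1, 4] / [2] / [3]
  Insert 4 (step 5): P = [1, 4] / [3, 6] / [5];  Q = [1, 4] / [2, 5] / [3]
  Insert 2 (step 6): P = [1, 2] / [3, 4] / [5, 6];  Q = [1, 4] / [2, 5] / [3, 6]
  Insert 7 (step 7): P = [1, 2, 7] / [3, 4] / [5, 6];  Q = [1, 4, 7] / [2, 5] / [3, 6]
  Insert 8 (step 8): P = [1, 2, 7, 8] / [3, 4] / [5, 6];  Q = [1, 4, 7, 8] / [2, 5] / [3, 6]
Final shape: (4, 2, 2).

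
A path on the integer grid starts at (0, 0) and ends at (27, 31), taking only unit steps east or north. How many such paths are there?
Number of paths = 26252279997448736

A monotone lattice path from (0, 0) to (27, 31) consists of 27 east steps and 31 north steps in some order, so it is determined by which 27 of the 58 steps are east. The count is C(58, 27) = 26252279997448736.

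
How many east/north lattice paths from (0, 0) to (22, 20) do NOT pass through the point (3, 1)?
Number of paths = 372410552220

Total paths from (0, 0) to (22, 20): C(42, 22) = 513791607420. Paths through (3, 1): (paths (0, 0) → (3, 1)) × (paths (3, 1) → (22, 20)) = C(4, 3) · C(38, 19) = 4 · 35345263800 = 141381055200. Avoidance count = 513791607420 − 141381055200 = 372410552220.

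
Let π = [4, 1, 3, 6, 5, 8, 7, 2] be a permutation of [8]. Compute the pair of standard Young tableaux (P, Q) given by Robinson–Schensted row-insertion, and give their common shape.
P = [1, 2, 5, 7] / [3, 6, 8] / [4];  Q = [1, 3, 4, 6] / [2, 5, 7] / [8];  common shape = (4, 3, 1)

Row-insert the values π_1, π_2, … into P one at a time, bumping the leftmost entry strictly greater than the inserted value down to the next row. The recording tableau Q records, in position (i, j), the step at which that cell was added to P.
  Insert 4 (step 1): P = [4];  Q = [1]
  Insert 1 (step 2): P = [1] / [4];  Q = [1] / [2]
  Insert 3 (step 3): P = [1, 3] / [4];  Q = [1, 3] / [2]
  Insert 6 (step 4): P = [1, 3, 6] / [4];  Q = [1, 3, 4] / [2]
  Insert 5 (step 5): P = [1, 3, 5] / [4, 6];  Q = [1, 3, 4] / [2, 5]
  Insert 8 (step 6): P = [1, 3, 5, 8] / [4, 6];  Q = [1, 3, 4, 6] / [2, 5]
  Insert 7 (step 7): P = [1, 3, 5, 7] / [4, 6, 8];  Q = [1, 3, 4, 6] / [2, 5, 7]
  Insert 2 (step 8): P = [1, 2, 5, 7] / [3, 6, 8] / [4];  Q = [1, 3, 4, 6] / [2, 5, 7] / [8]
Final shape: (4, 3, 1).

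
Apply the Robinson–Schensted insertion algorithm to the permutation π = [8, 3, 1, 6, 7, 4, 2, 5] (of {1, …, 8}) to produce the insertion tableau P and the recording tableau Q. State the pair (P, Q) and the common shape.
P = [1, 2, 5] / [3, 4, 7] / [6] / [8];  Q = [1, 4, 5] / [2, 6, 8] / [3] / [7];  common shape = (3, 3, 1, 1)

Row-insert the values π_1, π_2, … into P one at a time, bumping the leftmost entry strictly greater than the inserted value down to the next row. The recording tableau Q records, in position (i, j), the step at which that cell was added to P.
  Insert 8 (step 1): P = [8];  Q = [1]
  Insert 3 (step 2): P = [3] / [8];  Q = [1] / [2]
  Insert 1 (step 3): P = [1] / [3] / [8];  Q = [1] / [2] / [3]
  Insert 6 (step 4): P = [1, 6] / [3] / [8];  Q = [1, 4] / [2] / [3]
  Insert 7 (step 5): P = [1, 6, 7] / [3] / [8];  Q = [1, 4, 5] / [2] / [3]
  Insert 4 (step 6): P = [1, 4, 7] / [3, 6] / [8];  Q = [1, 4, 5] / [2, 6] / [3]
  Insert 2 (step 7): P = [1, 2, 7] / [3, 4] / [6] / [8];  Q = [1, 4, 5] / [2, 6] / [3] / [7]
  Insert 5 (step 8): P = [1, 2, 5] / [3, 4, 7] / [6] / [8];  Q = [1, 4, 5] / [2, 6, 8] / [3] / [7]
Final shape: (3, 3, 1, 1).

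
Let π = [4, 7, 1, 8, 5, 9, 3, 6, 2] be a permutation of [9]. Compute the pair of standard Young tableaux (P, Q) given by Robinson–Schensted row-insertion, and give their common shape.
P = [1, 2, 6, 9] / [3, 5, 8] / [4] / [7];  Q = [1, 2, 4, 6] / [3, 5, 8] / [7] / [9];  common shape = (4, 3, 1, 1)

Row-insert the values π_1, π_2, … into P one at a time, bumping the leftmost entry strictly greater than the inserted value down to the next row. The recording tableau Q records, in position (i, j), the step at which that cell was added to P.
  Insert 4 (step 1): P = [4];  Q = [1]
  Insert 7 (step 2): P = [4, 7];  Q = [1, 2]
  Insert 1 (step 3): P = [1, 7] / [4];  Q = [1, 2] / [3]
  Insert 8 (step 4): P = [1, 7, 8] / [4];  Q = [1, 2, 4] / [3]
  Insert 5 (step 5): P = [1, 5, 8] / [4, 7];  Q = [1, 2, 4] / [3, 5]
  Insert 9 (step 6): P = [1, 5, 8, 9] / [4, 7];  Q = [1, 2, 4, 6] / [3, 5]
  Insert 3 (step 7): P = [1, 3, 8, 9] / [4, 5] / [7];  Q = [1, 2, 4, 6] / [3, 5] / [7]
  Insert 6 (step 8): P = [1, 3, 6, 9] / [4, 5, 8] / [7];  Q = [1, 2, 4, 6] / [3, 5, 8] / [7]
  Insert 2 (step 9): P = [1, 2, 6, 9] / [3, 5, 8] / [4] / [7];  Q = [1, 2, 4, 6] / [3, 5, 8] / [7] / [9]
Final shape: (4, 3, 1, 1).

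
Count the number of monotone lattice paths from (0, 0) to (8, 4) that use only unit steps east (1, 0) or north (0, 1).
Number of paths = 495

A monotone lattice path from (0, 0) to (8, 4) consists of 8 east steps and 4 north steps in some order, so it is determined by which 8 of the 12 steps are east. The count is C(12, 8) = 495.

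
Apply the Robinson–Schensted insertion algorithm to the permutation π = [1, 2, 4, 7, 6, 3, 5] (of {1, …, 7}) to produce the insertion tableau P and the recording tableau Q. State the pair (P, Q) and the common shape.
P = [1, 2, 3, 5] / [4, 6] / [7];  Q = [1, 2, 3, 4] / [5, 7] / [6];  common shape = (4, 2, 1)

Row-insert the values π_1, π_2, … into P one at a time, bumping the leftmost entry strictly greater than the inserted value down to the next row. The recording tableau Q records, in position (i, j), the step at which that cell was added to P.
  Insert 1 (step 1): P = [1];  Q = [1]
  Insert 2 (step 2): P = [1, 2];  Q = [1, 2]
  Insert 4 (step 3): P = [1, 2, 4];  Q = [1, 2, 3]
  Insert 7 (step 4): P = [1, 2, 4, 7];  Q = [1, 2, 3, 4]
  Insert 6 (step 5): P = [1, 2, 4, 6] / [7];  Q = [1, 2, 3, 4] / [5]
  Insert 3 (step 6): P = [1, 2, 3, 6] / [4] / [7];  Q = [1, 2, 3, 4] / [5] / [6]
  Insert 5 (step 7): P = [1, 2, 3, 5] / [4, 6] / [7];  Q = [1, 2, 3, 4] / [5, 7] / [6]
Final shape: (4, 2, 1).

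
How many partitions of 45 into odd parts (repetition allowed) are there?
p_odd(45) = 2048

Enumerate partitions using only odd parts via the recurrence o(n, m) = o(n, m−2) + o(n−m, m) over odd m, starting from the largest odd part ≤ n. This gives p_odd(45) = 2048. (Euler's theorem: equals the count of distinct-part partitions.)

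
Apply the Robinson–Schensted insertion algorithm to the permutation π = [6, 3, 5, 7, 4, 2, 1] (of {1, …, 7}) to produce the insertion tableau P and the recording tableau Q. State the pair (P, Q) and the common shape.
P = [1, 4, 7] / [2] / [3] / [5] / [6];  Q = [1, 3, 4] / [2] / [5] / [6] / [7];  common shape = (3, 1, 1, 1, 1)

Row-insert the values π_1, π_2, … into P one at a time, bumping the leftmost entry strictly greater than the inserted value down to the next row. The recording tableau Q records, in position (i, j), the step at which that cell was added to P.
  Insert 6 (step 1): P = [6];  Q = [1]
  Insert 3 (step 2): P = [3] / [6];  Q = [1] / [2]
  Insert 5 (step 3): P = [3, 5] / [6];  Q = [1, 3] / [2]
  Insert 7 (step 4): P = [3, 5, 7] / [6];  Q = [1, 3, 4] / [2]
  Insert 4 (step 5): P = [3, 4, 7] / [5] / [6];  Q = [1, 3, 4] / [2] / [5]
  Insert 2 (step 6): P = [2, 4, 7] / [3] / [5] / [6];  Q = [1, 3, 4] / [2] / [5] / [6]
  Insert 1 (step 7): P = [1, 4, 7] / [2] / [3] / [5] / [6];  Q = [1, 3, 4] / [2] / [5] / [6] / [7]
Final shape: (3, 1, 1, 1, 1).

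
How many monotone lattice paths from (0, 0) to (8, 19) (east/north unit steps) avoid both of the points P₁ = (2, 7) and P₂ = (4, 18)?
Number of paths = 1529236

Inclusion–exclusion. Total paths: C(27, 8) = 2220075. Through P₁: C(9, 2)·C(18, 6) = 668304. Through P₂: C(22, 4)·C(5, 4) = 36575. Since P₁ is strictly southwest of P₂, a monotone path through both must visit P₁ then P₂; paths through both = C(9, 2)·C(13, 2)·C(5, 4) = 14040. Avoid both = 2220075 − 668304 − 36575 + 14040 = 1529236.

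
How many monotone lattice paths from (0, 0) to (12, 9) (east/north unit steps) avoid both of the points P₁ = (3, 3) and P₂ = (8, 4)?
Number of paths = 146580

Inclusion–exclusion. Total paths: C(21, 12) = 293930. Through P₁: C(6, 3)·C(15, 9) = 100100. Through P₂: C(12, 8)·C(9, 4) = 62370. Since P₁ is strictly southwest of P₂, a monotone path through both must visit P₁ then P₂; paths through both = C(6, 3)·C(6, 5)·C(9, 4) = 15120. Avoid both = 293930 − 100100 − 62370 + 15120 = 146580.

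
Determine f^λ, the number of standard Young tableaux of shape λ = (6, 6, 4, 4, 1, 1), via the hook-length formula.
# SYT of shape (6, 6, 4, 4, 1, 1) = 997682400

Hook-length formula: f^λ = n! / Π hook(c), product over all cells c of the Young diagram. For λ = (6, 6, 4, 4, 1, 1), n = 22 boxes. Hook lengths by row (left-to-right, top-to-bottom): [11, 8, 7, 6, 3, 2]; [10, 7, 6, 5, 2, 1]; [7, 4, 3, 2]; [6, 3, 2, 1]; [2]; [1]. Product of hooks = 1126611763200. So f^λ = 22! / 1126611763200 = 1124000727777607680000 / 1126611763200 = 997682400.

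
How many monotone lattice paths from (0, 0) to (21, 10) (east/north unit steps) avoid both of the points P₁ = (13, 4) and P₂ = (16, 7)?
Number of paths = 26141833

Inclusion–exclusion. Total paths: C(31, 21) = 44352165. Through P₁: C(17, 13)·C(14, 8) = 7147140. Through P₂: C(23, 16)·C(8, 5) = 13728792. Since P₁ is strictly southwest of P₂, a monotone path through both must visit P₁ then P₂; paths through both = C(17, 13)·C(6, 3)·C(8, 5) = 2665600. Avoid both = 44352165 − 7147140 − 13728792 + 2665600 = 26141833.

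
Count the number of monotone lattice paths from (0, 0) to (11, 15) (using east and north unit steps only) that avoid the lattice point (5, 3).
Number of paths = 6686576

Total paths from (0, 0) to (11, 15): C(26, 11) = 7726160. Paths through (5, 3): (paths (0, 0) → (5, 3)) × (paths (5, 3) → (11, 15)) = C(8, 5) · C(18, 6) = 56 · 18564 = 1039584. Avoidance count = 7726160 − 1039584 = 6686576.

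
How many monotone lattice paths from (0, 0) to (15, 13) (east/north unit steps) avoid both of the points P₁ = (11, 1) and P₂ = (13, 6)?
Number of paths = 36452640

Inclusion–exclusion. Total paths: C(28, 15) = 37442160. Through P₁: C(12, 11)·C(16, 4) = 21840. Through P₂: C(19, 13)·C(9, 2) = 976752. Since P₁ is strictly southwest of P₂, a monotone path through both must visit P₁ then P₂; paths through both = C(12, 11)·C(7, 2)·C(9, 2) = 9072. Avoid both = 37442160 − 21840 − 976752 + 9072 = 36452640.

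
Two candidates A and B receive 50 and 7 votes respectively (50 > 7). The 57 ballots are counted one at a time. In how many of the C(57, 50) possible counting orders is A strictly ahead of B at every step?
Strict-lead orderings = 199448964

Total orderings of the 57 votes with 50 for A: C(57, 50) = 264385836. By the Bertrand ballot formula (Cycle Lemma / reflection principle), the number of orderings in which A is strictly ahead of B throughout is (p − q)/(p + q) · C(p + q, p) = (50 − 7)/(50 + 7) · 264385836 = 199448964.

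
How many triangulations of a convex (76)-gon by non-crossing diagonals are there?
C_74 = 311496878311103321137536291518809134027240

These polygon triangulations are counted by the Catalan number C_n = (1/(n + 1)) · C(2n, n). For n = 74: C_74 = (1/75) · C(148, 74) = 23362265873332749085315221863910685052043000/75 = 311496878311103321137536291518809134027240.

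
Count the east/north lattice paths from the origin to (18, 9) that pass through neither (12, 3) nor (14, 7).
Number of paths = 2624580

Inclusion–exclusion. Total paths: C(27, 18) = 4686825. Through P₁: C(15, 12)·C(12, 6) = 420420. Through P₂: C(21, 14)·C(6, 4) = 1744200. Since P₁ is strictly southwest of P₂, a monotone path through both must visit P₁ then P₂; paths through both = C(15, 12)·C(6, 2)·C(6, 4) = 102375. Avoid both = 4686825 − 420420 − 1744200 + 102375 = 2624580.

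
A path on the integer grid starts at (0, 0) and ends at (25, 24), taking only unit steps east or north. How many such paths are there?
Number of paths = 63205303218876

A monotone lattice path from (0, 0) to (25, 24) consists of 25 east steps and 24 north steps in some order, so it is determined by which 25 of the 49 steps are east. The count is C(49, 25) = 63205303218876.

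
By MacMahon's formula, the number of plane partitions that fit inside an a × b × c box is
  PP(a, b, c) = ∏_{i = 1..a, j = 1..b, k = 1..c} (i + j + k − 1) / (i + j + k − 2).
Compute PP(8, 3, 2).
PP(8, 3, 2) = 9075

Evaluate the triple product over i = 1..8, j = 1..3, k = 1..2. The factors are (2/1) · (3/2) · (3/2) · (4/3) · (4/3) · (5/4) · (3/2) · (4/3) · … (48 factors total). The numerators and denominators telescope so the product is an integer; carrying out the multiplication exactly gives PP(8, 3, 2) = 9075.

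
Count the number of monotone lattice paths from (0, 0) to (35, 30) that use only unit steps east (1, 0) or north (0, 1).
Number of paths = 3009106305270645216

A monotone lattice path from (0, 0) to (35, 30) consists of 35 east steps and 30 north steps in some order, so it is determined by which 35 of the 65 steps are east. The count is C(65, 35) = 3009106305270645216.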